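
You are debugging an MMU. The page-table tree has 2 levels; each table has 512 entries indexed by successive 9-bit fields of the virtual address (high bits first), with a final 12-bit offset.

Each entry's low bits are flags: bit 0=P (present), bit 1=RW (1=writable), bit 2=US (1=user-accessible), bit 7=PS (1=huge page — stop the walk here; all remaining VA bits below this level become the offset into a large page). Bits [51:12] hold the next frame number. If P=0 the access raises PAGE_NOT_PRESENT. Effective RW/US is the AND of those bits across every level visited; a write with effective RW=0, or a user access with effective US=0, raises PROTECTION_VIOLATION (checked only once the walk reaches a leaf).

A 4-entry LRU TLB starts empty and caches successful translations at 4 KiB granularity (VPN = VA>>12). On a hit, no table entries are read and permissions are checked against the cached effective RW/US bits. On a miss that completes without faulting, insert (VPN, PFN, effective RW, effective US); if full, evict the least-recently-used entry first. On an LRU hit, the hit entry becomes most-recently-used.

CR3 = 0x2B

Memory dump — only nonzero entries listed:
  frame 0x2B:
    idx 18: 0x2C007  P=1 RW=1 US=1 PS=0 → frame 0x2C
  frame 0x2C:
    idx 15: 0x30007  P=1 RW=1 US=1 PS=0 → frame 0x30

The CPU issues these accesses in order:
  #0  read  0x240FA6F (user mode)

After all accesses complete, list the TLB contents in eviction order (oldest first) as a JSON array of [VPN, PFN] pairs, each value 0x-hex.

Walk each access:
#0 VA=0x240FA6F (r,user):
  lvl0: tbl 0x2B, slot 18 ⇒ 0x2C007 (P1/RW1/US1/PS0)
  lvl1: tbl 0x2C, slot 15 ⇒ 0x30007 (P1/RW1/US1/PS0)
  ✓ 0x30A6F  — 2 lookups

TLB: [["0x240F", "0x30"]]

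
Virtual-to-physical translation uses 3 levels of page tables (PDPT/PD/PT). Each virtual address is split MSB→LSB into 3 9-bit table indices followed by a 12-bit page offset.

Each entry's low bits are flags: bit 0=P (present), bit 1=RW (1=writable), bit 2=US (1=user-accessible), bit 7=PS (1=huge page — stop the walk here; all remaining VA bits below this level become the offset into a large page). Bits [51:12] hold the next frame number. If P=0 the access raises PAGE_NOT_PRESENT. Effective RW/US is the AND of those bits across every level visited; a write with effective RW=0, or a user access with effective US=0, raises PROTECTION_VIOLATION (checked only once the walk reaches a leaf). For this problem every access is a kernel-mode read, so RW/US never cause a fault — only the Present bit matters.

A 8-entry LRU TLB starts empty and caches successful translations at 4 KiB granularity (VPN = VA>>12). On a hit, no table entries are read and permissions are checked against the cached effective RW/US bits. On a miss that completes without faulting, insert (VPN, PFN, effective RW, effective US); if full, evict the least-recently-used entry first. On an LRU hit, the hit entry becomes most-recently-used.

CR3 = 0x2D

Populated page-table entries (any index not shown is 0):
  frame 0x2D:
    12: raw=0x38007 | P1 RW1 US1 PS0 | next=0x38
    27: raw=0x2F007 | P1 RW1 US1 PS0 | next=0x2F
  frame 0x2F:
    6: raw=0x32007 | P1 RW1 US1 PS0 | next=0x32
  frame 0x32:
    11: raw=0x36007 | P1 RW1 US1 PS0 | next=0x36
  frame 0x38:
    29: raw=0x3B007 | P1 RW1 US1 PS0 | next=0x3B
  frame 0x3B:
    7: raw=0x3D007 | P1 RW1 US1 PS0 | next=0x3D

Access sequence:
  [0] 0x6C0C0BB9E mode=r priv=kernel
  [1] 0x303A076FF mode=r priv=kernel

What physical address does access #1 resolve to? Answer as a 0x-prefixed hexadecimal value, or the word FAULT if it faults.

Walk each access:
#0 VA=0x6C0C0BB9E (r,kernel):
  [0] read 0x2D idx=27: raw=0x2F007 flags P=1 W=1 U=1 S=0
  [1] read 0x2F idx=6: raw=0x32007 flags P=1 W=1 U=1 S=0
  [2] read 0x32 idx=11: raw=0x36007 flags P=1 W=1 U=1 S=0
  → PA=0x36B9E  (3 entries read)
#1 VA=0x303A076FF (r,kernel):
  [0] read 0x2D idx=12: raw=0x38007 flags P=1 W=1 U=1 S=0
  [1] read 0x38 idx=29: raw=0x3B007 flags P=1 W=1 U=1 S=0
  [2] read 0x3B idx=7: raw=0x3D007 flags P=1 W=1 U=1 S=0
  → PA=0x3D6FF  (3 entries read)

Access #1 PA: 0x3D6FF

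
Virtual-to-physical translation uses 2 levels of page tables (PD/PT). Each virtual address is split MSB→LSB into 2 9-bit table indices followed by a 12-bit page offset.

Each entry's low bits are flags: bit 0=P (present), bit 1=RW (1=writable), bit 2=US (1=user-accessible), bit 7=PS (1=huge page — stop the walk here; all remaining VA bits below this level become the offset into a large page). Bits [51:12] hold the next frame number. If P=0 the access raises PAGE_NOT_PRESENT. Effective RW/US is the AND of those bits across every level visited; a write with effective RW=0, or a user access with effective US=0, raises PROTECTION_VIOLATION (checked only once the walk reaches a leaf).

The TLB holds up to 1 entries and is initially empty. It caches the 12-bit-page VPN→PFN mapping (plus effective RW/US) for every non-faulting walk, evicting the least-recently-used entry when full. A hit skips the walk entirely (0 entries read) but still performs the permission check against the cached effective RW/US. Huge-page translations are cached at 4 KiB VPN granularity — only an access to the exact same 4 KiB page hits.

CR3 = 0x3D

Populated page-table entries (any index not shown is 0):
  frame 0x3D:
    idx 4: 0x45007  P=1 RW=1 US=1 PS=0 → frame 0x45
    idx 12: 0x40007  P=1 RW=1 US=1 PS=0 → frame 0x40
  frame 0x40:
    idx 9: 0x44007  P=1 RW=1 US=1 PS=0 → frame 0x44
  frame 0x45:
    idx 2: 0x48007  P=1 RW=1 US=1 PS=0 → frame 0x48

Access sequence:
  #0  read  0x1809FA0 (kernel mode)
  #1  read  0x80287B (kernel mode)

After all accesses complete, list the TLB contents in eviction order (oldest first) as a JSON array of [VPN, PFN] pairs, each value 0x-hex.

Per-access translation:
#0 VA=0x1809FA0 (r,kernel):
  [0] read 0x3D idx=12: raw=0x40007 flags P=1 W=1 U=1 S=0
  [1] read 0x40 idx=9: raw=0x44007 flags P=1 W=1 U=1 S=0
  ⇒ phys 0x44FA0  [2 reads]
#1 VA=0x80287B (r,kernel):
  [0] read 0x3D idx=4: raw=0x45007 flags P=1 W=1 U=1 S=0
  [1] read 0x45 idx=2: raw=0x48007 flags P=1 W=1 U=1 S=0
  ⇒ phys 0x4887B  [2 reads]

TLB: [["0x802", "0x48"]]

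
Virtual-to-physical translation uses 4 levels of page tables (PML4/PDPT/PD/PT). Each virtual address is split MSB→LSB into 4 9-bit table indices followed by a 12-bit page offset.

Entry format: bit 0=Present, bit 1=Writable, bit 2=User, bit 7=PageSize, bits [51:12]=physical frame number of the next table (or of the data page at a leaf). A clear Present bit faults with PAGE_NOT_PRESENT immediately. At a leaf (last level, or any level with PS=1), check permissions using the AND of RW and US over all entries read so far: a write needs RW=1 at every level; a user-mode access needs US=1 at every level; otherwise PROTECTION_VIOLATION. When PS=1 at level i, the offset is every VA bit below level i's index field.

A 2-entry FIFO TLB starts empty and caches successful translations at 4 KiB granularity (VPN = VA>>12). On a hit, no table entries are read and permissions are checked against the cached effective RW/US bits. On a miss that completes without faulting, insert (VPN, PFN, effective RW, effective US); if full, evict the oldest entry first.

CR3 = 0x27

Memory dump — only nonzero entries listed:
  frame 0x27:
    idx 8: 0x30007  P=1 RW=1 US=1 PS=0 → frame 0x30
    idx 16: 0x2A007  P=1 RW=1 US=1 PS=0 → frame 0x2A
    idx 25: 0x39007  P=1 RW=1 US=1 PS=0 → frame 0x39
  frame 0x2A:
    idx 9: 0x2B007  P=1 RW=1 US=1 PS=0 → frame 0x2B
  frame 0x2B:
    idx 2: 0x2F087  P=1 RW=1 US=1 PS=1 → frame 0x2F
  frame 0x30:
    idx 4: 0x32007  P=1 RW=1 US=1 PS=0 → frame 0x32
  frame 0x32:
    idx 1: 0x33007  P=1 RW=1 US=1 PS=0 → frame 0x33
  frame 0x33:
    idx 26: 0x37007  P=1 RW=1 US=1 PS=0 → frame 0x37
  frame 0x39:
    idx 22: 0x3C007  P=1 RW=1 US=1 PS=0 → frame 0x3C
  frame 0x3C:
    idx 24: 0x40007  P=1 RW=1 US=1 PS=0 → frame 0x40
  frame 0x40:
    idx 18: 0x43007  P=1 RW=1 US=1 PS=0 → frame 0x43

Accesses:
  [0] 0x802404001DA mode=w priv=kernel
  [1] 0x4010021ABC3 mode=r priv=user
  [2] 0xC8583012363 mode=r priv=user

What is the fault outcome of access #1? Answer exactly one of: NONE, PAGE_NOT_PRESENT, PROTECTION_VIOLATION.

Walk each access:
#0 VA=0x802404001DA (w,kernel):
  L0: frame=0x27 idx=16 entry=0x2A007 [P=1 RW=1 US=1 PS=0]
  L1: frame=0x2A idx=9 entry=0x2B007 [P=1 RW=1 US=1 PS=0]
  L2: frame=0x2B idx=2 entry=0x2F087 [P=1 RW=1 US=1 PS=1]
  ✓ 0x2F1DA (huge @L2)  — 3 lookups
#1 VA=0x4010021ABC3 (r,user):
  L0: frame=0x27 idx=8 entry=0x30007 [P=1 RW=1 US=1 PS=0]
  L1: frame=0x30 idx=4 entry=0x32007 [P=1 RW=1 US=1 PS=0]
  L2: frame=0x32 idx=1 entry=0x33007 [P=1 RW=1 US=1 PS=0]
  L3: frame=0x33 idx=26 entry=0x37007 [P=1 RW=1 US=1 PS=0]
  ✓ 0x37BC3  — 4 lookups
#2 VA=0xC8583012363 (r,user):
  L0: frame=0x27 idx=25 entry=0x39007 [P=1 RW=1 US=1 PS=0]
  L1: frame=0x39 idx=22 entry=0x3C007 [P=1 RW=1 US=1 PS=0]
  L2: frame=0x3C idx=24 entry=0x40007 [P=1 RW=1 US=1 PS=0]
  L3: frame=0x40 idx=18 entry=0x43007 [P=1 RW=1 US=1 PS=0]
  ✓ 0x43363  — 4 lookups

Access #1 fault: NONE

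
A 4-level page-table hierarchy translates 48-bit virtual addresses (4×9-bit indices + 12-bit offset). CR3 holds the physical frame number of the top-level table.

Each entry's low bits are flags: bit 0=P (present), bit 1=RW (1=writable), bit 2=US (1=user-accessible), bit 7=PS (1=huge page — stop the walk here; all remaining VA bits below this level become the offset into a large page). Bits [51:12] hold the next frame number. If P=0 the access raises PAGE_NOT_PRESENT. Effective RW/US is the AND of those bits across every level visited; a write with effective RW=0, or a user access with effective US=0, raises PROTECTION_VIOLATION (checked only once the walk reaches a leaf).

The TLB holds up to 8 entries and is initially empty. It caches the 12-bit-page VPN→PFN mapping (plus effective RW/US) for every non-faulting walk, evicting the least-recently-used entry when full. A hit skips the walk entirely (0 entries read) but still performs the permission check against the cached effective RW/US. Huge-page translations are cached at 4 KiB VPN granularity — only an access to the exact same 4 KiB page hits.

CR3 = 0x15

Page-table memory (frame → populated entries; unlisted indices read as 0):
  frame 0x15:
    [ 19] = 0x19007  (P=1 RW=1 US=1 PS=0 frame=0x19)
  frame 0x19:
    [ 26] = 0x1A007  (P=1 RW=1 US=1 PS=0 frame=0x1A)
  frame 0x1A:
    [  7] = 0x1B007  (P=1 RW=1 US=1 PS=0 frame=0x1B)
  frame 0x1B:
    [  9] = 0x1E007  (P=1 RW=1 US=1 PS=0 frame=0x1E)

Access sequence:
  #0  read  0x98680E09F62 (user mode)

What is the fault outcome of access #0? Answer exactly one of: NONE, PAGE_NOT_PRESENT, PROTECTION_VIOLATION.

Walk each access:
#0 VA=0x98680E09F62 (r,user):
  lvl0: tbl 0x15, slot 19 ⇒ 0x19007 (P1/RW1/US1/PS0)
  lvl1: tbl 0x19, slot 26 ⇒ 0x1A007 (P1/RW1/US1/PS0)
  lvl2: tbl 0x1A, slot 7 ⇒ 0x1B007 (P1/RW1/US1/PS0)
  lvl3: tbl 0x1B, slot 9 ⇒ 0x1E007 (P1/RW1/US1/PS0)
  ⇒ phys 0x1EF62  [4 reads]

Access #0 fault: NONE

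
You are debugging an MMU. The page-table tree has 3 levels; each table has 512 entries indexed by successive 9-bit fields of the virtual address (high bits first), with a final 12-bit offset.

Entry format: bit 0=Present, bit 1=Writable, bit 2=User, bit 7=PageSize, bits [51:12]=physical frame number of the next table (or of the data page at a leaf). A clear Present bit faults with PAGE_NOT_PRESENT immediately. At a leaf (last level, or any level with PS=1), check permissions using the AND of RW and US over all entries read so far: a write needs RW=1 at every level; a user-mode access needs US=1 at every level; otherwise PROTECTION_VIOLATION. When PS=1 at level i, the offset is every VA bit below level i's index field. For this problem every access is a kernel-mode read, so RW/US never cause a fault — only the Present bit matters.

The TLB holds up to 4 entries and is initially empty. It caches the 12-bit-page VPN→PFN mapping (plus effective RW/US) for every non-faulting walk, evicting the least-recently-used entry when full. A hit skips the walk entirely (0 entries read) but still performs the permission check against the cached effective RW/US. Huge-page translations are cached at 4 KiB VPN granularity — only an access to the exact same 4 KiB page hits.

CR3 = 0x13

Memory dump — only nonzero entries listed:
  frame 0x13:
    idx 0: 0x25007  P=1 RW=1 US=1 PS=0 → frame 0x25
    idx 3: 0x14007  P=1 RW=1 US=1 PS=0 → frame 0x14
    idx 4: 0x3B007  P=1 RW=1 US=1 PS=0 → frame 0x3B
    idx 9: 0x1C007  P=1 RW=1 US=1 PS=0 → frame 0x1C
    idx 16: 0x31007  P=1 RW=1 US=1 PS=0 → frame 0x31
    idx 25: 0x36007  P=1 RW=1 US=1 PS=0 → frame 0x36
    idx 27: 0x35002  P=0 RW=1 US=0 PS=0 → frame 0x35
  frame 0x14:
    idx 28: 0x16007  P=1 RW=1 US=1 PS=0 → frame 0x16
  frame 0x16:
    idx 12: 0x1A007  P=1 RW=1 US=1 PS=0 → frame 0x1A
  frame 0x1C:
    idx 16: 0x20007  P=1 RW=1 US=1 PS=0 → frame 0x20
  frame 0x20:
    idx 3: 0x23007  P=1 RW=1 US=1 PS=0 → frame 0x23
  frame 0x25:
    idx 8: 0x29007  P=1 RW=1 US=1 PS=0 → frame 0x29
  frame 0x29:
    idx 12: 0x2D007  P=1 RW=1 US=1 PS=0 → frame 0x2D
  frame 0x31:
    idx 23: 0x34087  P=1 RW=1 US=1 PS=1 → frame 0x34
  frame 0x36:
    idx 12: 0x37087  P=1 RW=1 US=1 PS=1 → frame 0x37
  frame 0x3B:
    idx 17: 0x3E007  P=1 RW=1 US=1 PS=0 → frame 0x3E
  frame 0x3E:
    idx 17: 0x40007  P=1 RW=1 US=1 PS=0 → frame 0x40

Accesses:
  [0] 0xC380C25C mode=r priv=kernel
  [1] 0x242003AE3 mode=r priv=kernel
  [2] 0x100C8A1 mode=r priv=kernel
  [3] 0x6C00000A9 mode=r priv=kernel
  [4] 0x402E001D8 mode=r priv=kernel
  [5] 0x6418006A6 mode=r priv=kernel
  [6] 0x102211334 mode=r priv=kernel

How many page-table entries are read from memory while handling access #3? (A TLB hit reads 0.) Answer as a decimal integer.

Trace:
#0 VA=0xC380C25C (r,kernel):
  L0: frame=0x13 idx=3 entry=0x14007 [P=1 RW=1 US=1 PS=0]
  L1: frame=0x14 idx=28 entry=0x16007 [P=1 RW=1 US=1 PS=0]
  L2: frame=0x16 idx=12 entry=0x1A007 [P=1 RW=1 US=1 PS=0]
  ⇒ phys 0x1A25C  [3 reads]
#1 VA=0x242003AE3 (r,kernel):
  L0: frame=0x13 idx=9 entry=0x1C007 [P=1 RW=1 US=1 PS=0]
  L1: frame=0x1C idx=16 entry=0x20007 [P=1 RW=1 US=1 PS=0]
  L2: frame=0x20 idx=3 entry=0x23007 [P=1 RW=1 US=1 PS=0]
  ⇒ phys 0x23AE3  [3 reads]
#2 VA=0x100C8A1 (r,kernel):
  L0: frame=0x13 idx=0 entry=0x25007 [P=1 RW=1 US=1 PS=0]
  L1: frame=0x25 idx=8 entry=0x29007 [P=1 RW=1 US=1 PS=0]
  L2: frame=0x29 idx=12 entry=0x2D007 [P=1 RW=1 US=1 PS=0]
  ⇒ phys 0x2D8A1  [3 reads]
#3 VA=0x6C00000A9 (r,kernel):
  L0: frame=0x13 idx=27 entry=0x35002 [P=0 RW=1 US=0 PS=0]
  ⇒ fault: PAGE_NOT_PRESENT  — 1 lookups
#4 VA=0x402E001D8 (r,kernel):
  L0: frame=0x13 idx=16 entry=0x31007 [P=1 RW=1 US=1 PS=0]
  L1: frame=0x31 idx=23 entry=0x34087 [P=1 RW=1 US=1 PS=1]
  ⇒ phys 0x341D8 (huge @L1)  [2 reads]
#5 VA=0x6418006A6 (r,kernel):
  L0: frame=0x13 idx=25 entry=0x36007 [P=1 RW=1 US=1 PS=0]
  L1: frame=0x36 idx=12 entry=0x37087 [P=1 RW=1 US=1 PS=1]
  ⇒ phys 0x376A6 (huge @L1)  [2 reads]
#6 VA=0x102211334 (r,kernel):
  L0: frame=0x13 idx=4 entry=0x3B007 [P=1 RW=1 US=1 PS=0]
  L1: frame=0x3B idx=17 entry=0x3E007 [P=1 RW=1 US=1 PS=0]
  L2: frame=0x3E idx=17 entry=0x40007 [P=1 RW=1 US=1 PS=0]
  ⇒ phys 0x40334  [3 reads]

Entries read for #3: 1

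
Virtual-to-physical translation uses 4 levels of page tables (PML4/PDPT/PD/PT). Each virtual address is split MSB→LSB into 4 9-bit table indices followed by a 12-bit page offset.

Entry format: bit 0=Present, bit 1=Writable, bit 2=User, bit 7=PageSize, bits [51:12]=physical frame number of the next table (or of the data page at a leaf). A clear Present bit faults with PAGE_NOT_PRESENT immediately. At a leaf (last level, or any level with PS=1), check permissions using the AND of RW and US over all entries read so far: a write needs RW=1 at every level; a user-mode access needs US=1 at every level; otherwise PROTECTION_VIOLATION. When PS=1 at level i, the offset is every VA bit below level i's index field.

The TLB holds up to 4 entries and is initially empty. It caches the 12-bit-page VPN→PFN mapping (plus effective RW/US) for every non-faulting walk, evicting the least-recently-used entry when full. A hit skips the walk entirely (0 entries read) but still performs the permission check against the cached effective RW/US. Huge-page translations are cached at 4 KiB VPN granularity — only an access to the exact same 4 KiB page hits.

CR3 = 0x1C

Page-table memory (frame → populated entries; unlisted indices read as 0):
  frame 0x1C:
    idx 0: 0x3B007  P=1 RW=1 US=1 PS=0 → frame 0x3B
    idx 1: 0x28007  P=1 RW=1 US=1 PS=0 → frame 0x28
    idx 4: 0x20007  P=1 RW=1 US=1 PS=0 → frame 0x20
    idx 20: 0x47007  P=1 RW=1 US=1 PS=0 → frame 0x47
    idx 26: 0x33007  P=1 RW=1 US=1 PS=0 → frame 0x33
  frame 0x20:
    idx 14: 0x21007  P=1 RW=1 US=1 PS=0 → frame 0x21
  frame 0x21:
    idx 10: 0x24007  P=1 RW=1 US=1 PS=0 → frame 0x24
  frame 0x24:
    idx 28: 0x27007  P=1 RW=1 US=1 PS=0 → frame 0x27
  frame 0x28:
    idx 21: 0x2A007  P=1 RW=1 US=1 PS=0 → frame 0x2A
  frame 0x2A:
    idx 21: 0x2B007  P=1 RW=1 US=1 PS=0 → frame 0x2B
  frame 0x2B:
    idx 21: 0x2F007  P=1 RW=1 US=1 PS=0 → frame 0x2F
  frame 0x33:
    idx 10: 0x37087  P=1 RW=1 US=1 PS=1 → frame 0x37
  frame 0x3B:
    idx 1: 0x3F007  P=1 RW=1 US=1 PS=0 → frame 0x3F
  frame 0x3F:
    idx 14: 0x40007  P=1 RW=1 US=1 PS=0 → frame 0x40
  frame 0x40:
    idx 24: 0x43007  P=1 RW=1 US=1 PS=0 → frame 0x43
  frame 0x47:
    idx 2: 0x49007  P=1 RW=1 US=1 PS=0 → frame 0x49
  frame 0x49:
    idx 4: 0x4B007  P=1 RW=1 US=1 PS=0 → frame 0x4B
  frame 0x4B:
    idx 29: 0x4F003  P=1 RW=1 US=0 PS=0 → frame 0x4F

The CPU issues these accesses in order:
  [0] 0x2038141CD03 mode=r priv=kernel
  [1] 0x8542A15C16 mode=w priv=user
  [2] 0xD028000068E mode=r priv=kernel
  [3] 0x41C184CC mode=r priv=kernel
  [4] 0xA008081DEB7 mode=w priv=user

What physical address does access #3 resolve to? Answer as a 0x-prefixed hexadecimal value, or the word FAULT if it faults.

Walk each access:
#0 VA=0x2038141CD03 (r,kernel):
  L0 @0x1C[4] → 0x20007  P=1,RW=1,US=1,PS=0
  L1 @0x20[14] → 0x21007  P=1,RW=1,US=1,PS=0
  L2 @0x21[10] → 0x24007  P=1,RW=1,US=1,PS=0
  L3 @0x24[28] → 0x27007  P=1,RW=1,US=1,PS=0
  ⇒ phys 0x27D03  [4 reads]
#1 VA=0x8542A15C16 (w,user):
  L0 @0x1C[1] → 0x28007  P=1,RW=1,US=1,PS=0
  L1 @0x28[21] → 0x2A007  P=1,RW=1,US=1,PS=0
  L2 @0x2A[21] → 0x2B007  P=1,RW=1,US=1,PS=0
  L3 @0x2B[21] → 0x2F007  P=1,RW=1,US=1,PS=0
  ⇒ phys 0x2FC16  [4 reads]
#2 VA=0xD028000068E (r,kernel):
  L0 @0x1C[26] → 0x33007  P=1,RW=1,US=1,PS=0
  L1 @0x33[10] → 0x37087  P=1,RW=1,US=1,PS=1
  ⇒ phys 0x3768E (huge @L1)  [2 reads]
#3 VA=0x41C184CC (r,kernel):
  L0 @0x1C[0] → 0x3B007  P=1,RW=1,US=1,PS=0
  L1 @0x3B[1] → 0x3F007  P=1,RW=1,US=1,PS=0
  L2 @0x3F[14] → 0x40007  P=1,RW=1,US=1,PS=0
  L3 @0x40[24] → 0x43007  P=1,RW=1,US=1,PS=0
  ⇒ phys 0x434CC  [4 reads]
#4 VA=0xA008081DEB7 (w,user):
  L0 @0x1C[20] → 0x47007  P=1,RW=1,US=1,PS=0
  L1 @0x47[2] → 0x49007  P=1,RW=1,US=1,PS=0
  L2 @0x49[4] → 0x4B007  P=1,RW=1,US=1,PS=0
  L3 @0x4B[29] → 0x4F003  P=1,RW=1,US=0,PS=0
  ⇒ fault: PROTECTION_VIOLATION  — 4 lookups

Access #3 PA: 0x434CC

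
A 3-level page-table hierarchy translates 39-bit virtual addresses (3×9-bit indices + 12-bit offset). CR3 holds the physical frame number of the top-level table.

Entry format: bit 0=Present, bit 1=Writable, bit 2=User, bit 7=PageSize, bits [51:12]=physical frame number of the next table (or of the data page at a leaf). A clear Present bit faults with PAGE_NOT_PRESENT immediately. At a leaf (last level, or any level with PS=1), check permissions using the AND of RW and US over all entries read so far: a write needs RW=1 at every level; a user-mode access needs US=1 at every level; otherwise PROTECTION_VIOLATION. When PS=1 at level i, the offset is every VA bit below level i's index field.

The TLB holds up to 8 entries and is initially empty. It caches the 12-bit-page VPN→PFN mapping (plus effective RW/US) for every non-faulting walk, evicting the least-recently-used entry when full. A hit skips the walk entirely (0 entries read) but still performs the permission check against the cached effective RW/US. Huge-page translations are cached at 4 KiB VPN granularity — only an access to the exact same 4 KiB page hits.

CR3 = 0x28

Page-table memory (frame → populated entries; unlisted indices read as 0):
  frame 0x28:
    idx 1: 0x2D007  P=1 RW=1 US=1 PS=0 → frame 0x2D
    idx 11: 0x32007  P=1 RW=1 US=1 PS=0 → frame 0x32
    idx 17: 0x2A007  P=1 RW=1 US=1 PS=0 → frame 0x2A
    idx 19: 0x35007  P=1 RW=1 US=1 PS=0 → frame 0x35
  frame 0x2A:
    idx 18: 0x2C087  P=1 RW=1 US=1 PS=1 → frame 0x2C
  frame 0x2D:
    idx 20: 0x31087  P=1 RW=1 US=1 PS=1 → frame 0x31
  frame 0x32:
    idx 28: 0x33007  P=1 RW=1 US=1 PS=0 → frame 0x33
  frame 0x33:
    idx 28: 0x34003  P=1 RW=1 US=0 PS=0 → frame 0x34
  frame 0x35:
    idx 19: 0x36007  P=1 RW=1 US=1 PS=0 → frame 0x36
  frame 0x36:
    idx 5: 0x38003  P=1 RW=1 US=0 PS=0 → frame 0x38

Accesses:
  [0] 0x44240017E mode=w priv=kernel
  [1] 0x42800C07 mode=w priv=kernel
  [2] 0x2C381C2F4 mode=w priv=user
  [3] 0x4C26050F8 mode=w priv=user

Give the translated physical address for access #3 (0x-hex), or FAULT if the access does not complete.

Walk each access:
#0 VA=0x44240017E (w,kernel):
  lvl0: tbl 0x28, slot 17 ⇒ 0x2A007 (P1/RW1/US1/PS0)
  lvl1: tbl 0x2A, slot 18 ⇒ 0x2C087 (P1/RW1/US1/PS1)
  ✓ 0x2C17E (huge @L1)  — 2 lookups
#1 VA=0x42800C07 (w,kernel):
  lvl0: tbl 0x28, slot 1 ⇒ 0x2D007 (P1/RW1/US1/PS0)
  lvl1: tbl 0x2D, slot 20 ⇒ 0x31087 (P1/RW1/US1/PS1)
  ✓ 0x31C07 (huge @L1)  — 2 lookups
#2 VA=0x2C381C2F4 (w,user):
  lvl0: tbl 0x28, slot 11 ⇒ 0x32007 (P1/RW1/US1/PS0)
  lvl1: tbl 0x32, slot 28 ⇒ 0x33007 (P1/RW1/US1/PS0)
  lvl2: tbl 0x33, slot 28 ⇒ 0x34003 (P1/RW1/US0/PS0)
  → PROTECTION_VIOLATION  (3 entries read)
#3 VA=0x4C26050F8 (w,user):
  lvl0: tbl 0x28, slot 19 ⇒ 0x35007 (P1/RW1/US1/PS0)
  lvl1: tbl 0x35, slot 19 ⇒ 0x36007 (P1/RW1/US1/PS0)
  lvl2: tbl 0x36, slot 5 ⇒ 0x38003 (P1/RW1/US0/PS0)
  → PROTECTION_VIOLATION  (3 entries read)

Access #3 PA: FAULT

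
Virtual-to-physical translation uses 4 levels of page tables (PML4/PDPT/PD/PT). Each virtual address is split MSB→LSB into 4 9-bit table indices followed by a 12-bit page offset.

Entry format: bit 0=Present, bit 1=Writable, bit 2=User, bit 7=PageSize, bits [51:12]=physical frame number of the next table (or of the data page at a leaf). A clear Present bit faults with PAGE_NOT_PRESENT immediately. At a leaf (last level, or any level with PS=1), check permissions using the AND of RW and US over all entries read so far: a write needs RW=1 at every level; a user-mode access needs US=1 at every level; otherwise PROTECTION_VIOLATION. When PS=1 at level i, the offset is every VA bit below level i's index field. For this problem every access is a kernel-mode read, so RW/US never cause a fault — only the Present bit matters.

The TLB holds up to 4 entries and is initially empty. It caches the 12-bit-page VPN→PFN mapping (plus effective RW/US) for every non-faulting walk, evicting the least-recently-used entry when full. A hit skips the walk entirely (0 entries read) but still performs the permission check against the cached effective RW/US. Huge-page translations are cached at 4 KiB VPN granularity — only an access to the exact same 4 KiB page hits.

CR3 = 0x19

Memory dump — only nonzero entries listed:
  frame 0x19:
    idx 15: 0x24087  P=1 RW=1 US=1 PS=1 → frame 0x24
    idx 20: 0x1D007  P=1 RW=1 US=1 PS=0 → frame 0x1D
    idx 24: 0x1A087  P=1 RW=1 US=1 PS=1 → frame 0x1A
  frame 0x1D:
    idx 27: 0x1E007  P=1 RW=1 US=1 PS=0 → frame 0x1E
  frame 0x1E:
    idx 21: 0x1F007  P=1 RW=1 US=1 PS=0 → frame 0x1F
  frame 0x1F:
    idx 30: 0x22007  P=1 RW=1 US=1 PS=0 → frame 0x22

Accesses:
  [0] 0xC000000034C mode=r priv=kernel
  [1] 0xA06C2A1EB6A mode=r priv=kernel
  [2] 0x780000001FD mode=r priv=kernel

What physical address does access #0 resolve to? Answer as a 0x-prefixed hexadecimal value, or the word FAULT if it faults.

Trace:
#0 VA=0xC000000034C (r,kernel):
  lvl0: tbl 0x19, slot 24 ⇒ 0x1A087 (P1/RW1/US1/PS1)
  ✓ 0x1A34C (huge @L0)  — 1 lookups
#1 VA=0xA06C2A1EB6A (r,kernel):
  lvl0: tbl 0x19, slot 20 ⇒ 0x1D007 (P1/RW1/US1/PS0)
  lvl1: tbl 0x1D, slot 27 ⇒ 0x1E007 (P1/RW1/US1/PS0)
  lvl2: tbl 0x1E, slot 21 ⇒ 0x1F007 (P1/RW1/US1/PS0)
  lvl3: tbl 0x1F, slot 30 ⇒ 0x22007 (P1/RW1/US1/PS0)
  ✓ 0x22B6A  — 4 lookups
#2 VA=0x780000001FD (r,kernel):
  lvl0: tbl 0x19, slot 15 ⇒ 0x24087 (P1/RW1/US1/PS1)
  ✓ 0x241FD (huge @L0)  — 1 lookups

Access #0 PA: 0x1A34C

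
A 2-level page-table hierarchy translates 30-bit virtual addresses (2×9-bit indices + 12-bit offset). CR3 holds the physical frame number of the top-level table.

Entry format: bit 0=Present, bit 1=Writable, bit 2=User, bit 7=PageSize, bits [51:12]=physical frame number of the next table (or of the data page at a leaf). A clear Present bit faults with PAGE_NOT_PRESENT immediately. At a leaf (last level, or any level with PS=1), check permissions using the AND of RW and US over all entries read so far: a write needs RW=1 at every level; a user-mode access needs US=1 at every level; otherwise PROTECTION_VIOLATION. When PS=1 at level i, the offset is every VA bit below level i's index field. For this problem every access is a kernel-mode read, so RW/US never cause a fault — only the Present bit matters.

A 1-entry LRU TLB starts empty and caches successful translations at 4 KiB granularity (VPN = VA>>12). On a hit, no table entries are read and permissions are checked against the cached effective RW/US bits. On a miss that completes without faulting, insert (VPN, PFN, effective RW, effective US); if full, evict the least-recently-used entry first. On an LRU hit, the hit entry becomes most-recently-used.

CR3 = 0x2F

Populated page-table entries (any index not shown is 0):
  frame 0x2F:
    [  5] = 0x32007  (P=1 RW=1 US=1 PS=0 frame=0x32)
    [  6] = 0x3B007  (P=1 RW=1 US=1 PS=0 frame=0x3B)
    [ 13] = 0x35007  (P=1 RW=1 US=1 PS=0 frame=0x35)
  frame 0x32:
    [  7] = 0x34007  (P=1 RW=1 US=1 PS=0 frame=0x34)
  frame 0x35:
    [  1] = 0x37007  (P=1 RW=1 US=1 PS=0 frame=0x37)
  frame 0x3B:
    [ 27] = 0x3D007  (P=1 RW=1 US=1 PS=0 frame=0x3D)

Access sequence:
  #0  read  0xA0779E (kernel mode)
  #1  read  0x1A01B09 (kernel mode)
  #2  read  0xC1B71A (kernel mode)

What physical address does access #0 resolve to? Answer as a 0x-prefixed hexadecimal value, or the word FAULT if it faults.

Trace:
#0 VA=0xA0779E (r,kernel):
  L0 @0x2F[5] → 0x32007  P=1,RW=1,US=1,PS=0
  L1 @0x32[7] → 0x34007  P=1,RW=1,US=1,PS=0
  ⇒ phys 0x3479E  [2 reads]
#1 VA=0x1A01B09 (r,kernel):
  L0 @0x2F[13] → 0x35007  P=1,RW=1,US=1,PS=0
  L1 @0x35[1] → 0x37007  P=1,RW=1,US=1,PS=0
  ⇒ phys 0x37B09  [2 reads]
#2 VA=0xC1B71A (r,kernel):
  L0 @0x2F[6] → 0x3B007  P=1,RW=1,US=1,PS=0
  L1 @0x3B[27] → 0x3D007  P=1,RW=1,US=1,PS=0
  ⇒ phys 0x3D71A  [2 reads]

Access #0 PA: 0x3479E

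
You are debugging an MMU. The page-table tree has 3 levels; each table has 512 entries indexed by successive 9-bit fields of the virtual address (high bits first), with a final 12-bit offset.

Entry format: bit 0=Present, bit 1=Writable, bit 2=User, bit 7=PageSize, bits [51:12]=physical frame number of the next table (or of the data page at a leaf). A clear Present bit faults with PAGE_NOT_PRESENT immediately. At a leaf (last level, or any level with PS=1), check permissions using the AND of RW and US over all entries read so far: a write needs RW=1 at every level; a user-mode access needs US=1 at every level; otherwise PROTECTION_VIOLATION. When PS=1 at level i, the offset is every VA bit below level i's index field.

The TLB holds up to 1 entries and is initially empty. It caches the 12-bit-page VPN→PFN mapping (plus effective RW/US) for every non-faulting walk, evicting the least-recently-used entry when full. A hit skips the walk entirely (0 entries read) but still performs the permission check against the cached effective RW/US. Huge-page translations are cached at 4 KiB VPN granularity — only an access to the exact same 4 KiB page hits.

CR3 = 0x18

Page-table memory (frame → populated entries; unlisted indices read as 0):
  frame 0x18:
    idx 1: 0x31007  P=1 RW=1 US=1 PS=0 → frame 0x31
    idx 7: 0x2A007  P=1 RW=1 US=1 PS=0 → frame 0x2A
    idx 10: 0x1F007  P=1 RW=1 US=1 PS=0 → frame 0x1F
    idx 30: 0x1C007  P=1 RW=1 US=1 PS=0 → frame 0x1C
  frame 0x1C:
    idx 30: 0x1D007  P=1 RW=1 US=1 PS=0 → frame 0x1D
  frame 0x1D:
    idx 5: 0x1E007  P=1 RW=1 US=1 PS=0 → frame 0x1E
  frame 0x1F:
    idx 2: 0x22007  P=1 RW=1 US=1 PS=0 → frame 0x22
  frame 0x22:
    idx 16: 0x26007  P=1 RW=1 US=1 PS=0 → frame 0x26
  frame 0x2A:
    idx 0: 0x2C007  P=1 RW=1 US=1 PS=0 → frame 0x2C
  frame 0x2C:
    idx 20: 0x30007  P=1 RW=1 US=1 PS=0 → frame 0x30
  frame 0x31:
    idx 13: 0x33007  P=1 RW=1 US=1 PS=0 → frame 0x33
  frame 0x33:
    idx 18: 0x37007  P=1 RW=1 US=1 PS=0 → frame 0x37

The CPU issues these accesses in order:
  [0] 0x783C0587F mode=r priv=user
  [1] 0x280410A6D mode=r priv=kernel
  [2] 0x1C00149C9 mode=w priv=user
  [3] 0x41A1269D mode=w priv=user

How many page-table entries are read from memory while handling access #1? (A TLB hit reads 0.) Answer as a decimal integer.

Trace:
#0 VA=0x783C0587F (r,user):
  [0] read 0x18 idx=30: raw=0x1C007 flags P=1 W=1 U=1 S=0
  [1] read 0x1C idx=30: raw=0x1D007 flags P=1 W=1 U=1 S=0
  [2] read 0x1D idx=5: raw=0x1E007 flags P=1 W=1 U=1 S=0
  → PA=0x1E87F  (3 entries read)
#1 VA=0x280410A6D (r,kernel):
  [0] read 0x18 idx=10: raw=0x1F007 flags P=1 W=1 U=1 S=0
  [1] read 0x1F idx=2: raw=0x22007 flags P=1 W=1 U=1 S=0
  [2] read 0x22 idx=16: raw=0x26007 flags P=1 W=1 U=1 S=0
  → PA=0x26A6D  (3 entries read)
#2 VA=0x1C00149C9 (w,user):
  [0] read 0x18 idx=7: raw=0x2A007 flags P=1 W=1 U=1 S=0
  [1] read 0x2A idx=0: raw=0x2C007 flags P=1 W=1 U=1 S=0
  [2] read 0x2C idx=20: raw=0x30007 flags P=1 W=1 U=1 S=0
  → PA=0x309C9  (3 entries read)
#3 VA=0x41A1269D (w,user):
  [0] read 0x18 idx=1: raw=0x31007 flags P=1 W=1 U=1 S=0
  [1] read 0x31 idx=13: raw=0x33007 flags P=1 W=1 U=1 S=0
  [2] read 0x33 idx=18: raw=0x37007 flags P=1 W=1 U=1 S=0
  → PA=0x3769D  (3 entries read)

Entries read for #1: 3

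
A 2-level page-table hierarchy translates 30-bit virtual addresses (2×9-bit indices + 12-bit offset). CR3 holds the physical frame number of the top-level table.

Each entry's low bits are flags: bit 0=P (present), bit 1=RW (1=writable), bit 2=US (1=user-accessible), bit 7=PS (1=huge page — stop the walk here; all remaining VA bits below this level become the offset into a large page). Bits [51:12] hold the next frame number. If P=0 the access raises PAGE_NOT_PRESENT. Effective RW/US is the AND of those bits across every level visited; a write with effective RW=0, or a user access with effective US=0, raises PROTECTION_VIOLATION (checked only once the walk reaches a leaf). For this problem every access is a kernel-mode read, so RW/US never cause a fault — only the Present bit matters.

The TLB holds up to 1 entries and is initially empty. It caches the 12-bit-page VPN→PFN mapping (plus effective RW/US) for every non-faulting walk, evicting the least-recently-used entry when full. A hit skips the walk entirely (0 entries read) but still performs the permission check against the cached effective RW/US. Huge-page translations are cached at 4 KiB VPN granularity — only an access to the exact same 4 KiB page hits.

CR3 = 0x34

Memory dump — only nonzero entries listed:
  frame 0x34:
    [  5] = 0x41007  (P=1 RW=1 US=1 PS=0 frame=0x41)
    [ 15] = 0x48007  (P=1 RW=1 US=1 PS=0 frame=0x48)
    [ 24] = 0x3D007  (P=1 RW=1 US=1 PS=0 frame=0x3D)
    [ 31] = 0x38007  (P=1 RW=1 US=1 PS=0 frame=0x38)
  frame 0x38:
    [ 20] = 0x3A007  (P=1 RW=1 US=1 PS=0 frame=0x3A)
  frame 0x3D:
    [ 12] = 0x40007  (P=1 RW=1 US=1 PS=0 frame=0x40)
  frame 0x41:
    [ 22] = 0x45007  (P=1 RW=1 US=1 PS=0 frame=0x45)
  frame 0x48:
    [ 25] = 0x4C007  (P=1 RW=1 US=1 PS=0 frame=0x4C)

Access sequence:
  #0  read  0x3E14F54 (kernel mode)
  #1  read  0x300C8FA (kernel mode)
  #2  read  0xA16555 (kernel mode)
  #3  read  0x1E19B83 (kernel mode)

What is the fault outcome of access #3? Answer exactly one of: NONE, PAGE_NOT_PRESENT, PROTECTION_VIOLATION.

Walk each access:
#0 VA=0x3E14F54 (r,kernel):
  L0: frame=0x34 idx=31 entry=0x38007 [P=1 RW=1 US=1 PS=0]
  L1: frame=0x38 idx=20 entry=0x3A007 [P=1 RW=1 US=1 PS=0]
  → PA=0x3AF54  (2 entries read)
#1 VA=0x300C8FA (r,kernel):
  L0: frame=0x34 idx=24 entry=0x3D007 [P=1 RW=1 US=1 PS=0]
  L1: frame=0x3D idx=12 entry=0x40007 [P=1 RW=1 US=1 PS=0]
  → PA=0x408FA  (2 entries read)
#2 VA=0xA16555 (r,kernel):
  L0: frame=0x34 idx=5 entry=0x41007 [P=1 RW=1 US=1 PS=0]
  L1: frame=0x41 idx=22 entry=0x45007 [P=1 RW=1 US=1 PS=0]
  → PA=0x45555  (2 entries read)
#3 VA=0x1E19B83 (r,kernel):
  L0: frame=0x34 idx=15 entry=0x48007 [P=1 RW=1 US=1 PS=0]
  L1: frame=0x48 idx=25 entry=0x4C007 [P=1 RW=1 US=1 PS=0]
  → PA=0x4CB83  (2 entries read)

Access #3 fault: NONE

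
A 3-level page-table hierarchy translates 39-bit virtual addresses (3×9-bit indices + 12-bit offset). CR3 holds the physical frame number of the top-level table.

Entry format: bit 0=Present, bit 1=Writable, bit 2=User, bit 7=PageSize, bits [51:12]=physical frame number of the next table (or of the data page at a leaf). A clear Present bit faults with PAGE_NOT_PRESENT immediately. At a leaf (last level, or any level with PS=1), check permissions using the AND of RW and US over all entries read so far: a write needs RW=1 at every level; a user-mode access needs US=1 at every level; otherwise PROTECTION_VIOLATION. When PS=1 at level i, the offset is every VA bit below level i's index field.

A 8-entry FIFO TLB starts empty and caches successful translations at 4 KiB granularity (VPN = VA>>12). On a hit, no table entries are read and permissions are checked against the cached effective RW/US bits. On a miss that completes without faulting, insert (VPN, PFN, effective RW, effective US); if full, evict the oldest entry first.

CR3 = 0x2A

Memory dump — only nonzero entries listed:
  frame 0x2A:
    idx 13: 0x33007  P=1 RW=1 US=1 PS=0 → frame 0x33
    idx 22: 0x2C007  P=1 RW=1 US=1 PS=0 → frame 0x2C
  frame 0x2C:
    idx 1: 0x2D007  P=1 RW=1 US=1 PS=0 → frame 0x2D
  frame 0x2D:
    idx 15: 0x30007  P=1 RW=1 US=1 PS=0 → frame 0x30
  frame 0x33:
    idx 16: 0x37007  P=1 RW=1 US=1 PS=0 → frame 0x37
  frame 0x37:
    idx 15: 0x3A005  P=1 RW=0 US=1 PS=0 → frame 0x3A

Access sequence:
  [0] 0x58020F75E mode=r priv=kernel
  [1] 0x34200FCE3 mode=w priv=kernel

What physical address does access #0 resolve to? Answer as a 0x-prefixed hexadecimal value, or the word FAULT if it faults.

Trace:
#0 VA=0x58020F75E (r,kernel):
  L0 @0x2A[22] → 0x2C007  P=1,RW=1,US=1,PS=0
  L1 @0x2C[1] → 0x2D007  P=1,RW=1,US=1,PS=0
  L2 @0x2D[15] → 0x30007  P=1,RW=1,US=1,PS=0
  → PA=0x3075E  (3 entries read)
#1 VA=0x34200FCE3 (w,kernel):
  L0 @0x2A[13] → 0x33007  P=1,RW=1,US=1,PS=0
  L1 @0x33[16] → 0x37007  P=1,RW=1,US=1,PS=0
  L2 @0x37[15] → 0x3A005  P=1,RW=0,US=1,PS=0
  → PROTECTION_VIOLATION  (3 entries read)

Access #0 PA: 0x3075E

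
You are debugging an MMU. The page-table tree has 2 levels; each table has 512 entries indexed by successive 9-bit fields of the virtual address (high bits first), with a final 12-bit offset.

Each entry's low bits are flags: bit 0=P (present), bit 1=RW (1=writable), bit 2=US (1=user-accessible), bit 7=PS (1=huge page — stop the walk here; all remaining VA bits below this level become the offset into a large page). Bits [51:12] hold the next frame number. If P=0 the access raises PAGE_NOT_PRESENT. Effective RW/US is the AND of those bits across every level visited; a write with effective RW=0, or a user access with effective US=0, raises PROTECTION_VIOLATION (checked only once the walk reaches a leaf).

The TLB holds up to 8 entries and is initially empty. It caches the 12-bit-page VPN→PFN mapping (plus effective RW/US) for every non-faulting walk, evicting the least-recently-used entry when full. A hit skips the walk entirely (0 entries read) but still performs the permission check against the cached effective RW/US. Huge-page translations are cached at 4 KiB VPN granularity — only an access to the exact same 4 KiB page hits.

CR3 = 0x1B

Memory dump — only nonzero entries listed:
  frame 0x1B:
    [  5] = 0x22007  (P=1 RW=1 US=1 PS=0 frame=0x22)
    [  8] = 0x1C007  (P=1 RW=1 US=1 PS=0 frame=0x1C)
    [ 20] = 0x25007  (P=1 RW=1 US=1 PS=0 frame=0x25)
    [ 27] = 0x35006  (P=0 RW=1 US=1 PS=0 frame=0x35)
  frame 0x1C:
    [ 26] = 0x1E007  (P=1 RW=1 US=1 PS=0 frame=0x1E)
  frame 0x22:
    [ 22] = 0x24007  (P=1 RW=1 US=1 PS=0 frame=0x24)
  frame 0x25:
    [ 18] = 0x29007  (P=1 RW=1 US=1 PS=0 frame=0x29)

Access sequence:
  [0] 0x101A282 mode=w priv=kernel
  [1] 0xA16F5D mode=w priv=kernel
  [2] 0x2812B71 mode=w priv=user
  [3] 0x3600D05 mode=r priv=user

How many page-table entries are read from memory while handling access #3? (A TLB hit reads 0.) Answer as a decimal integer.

Walk each access:
#0 VA=0x101A282 (w,kernel):
  lvl0: tbl 0x1B, slot 8 ⇒ 0x1C007 (P1/RW1/US1/PS0)
  lvl1: tbl 0x1C, slot 26 ⇒ 0x1E007 (P1/RW1/US1/PS0)
  → PA=0x1E282  (2 entries read)
#1 VA=0xA16F5D (w,kernel):
  lvl0: tbl 0x1B, slot 5 ⇒ 0x22007 (P1/RW1/US1/PS0)
  lvl1: tbl 0x22, slot 22 ⇒ 0x24007 (P1/RW1/US1/PS0)
  → PA=0x24F5D  (2 entries read)
#2 VA=0x2812B71 (w,user):
  lvl0: tbl 0x1B, slot 20 ⇒ 0x25007 (P1/RW1/US1/PS0)
  lvl1: tbl 0x25, slot 18 ⇒ 0x29007 (P1/RW1/US1/PS0)
  → PA=0x29B71  (2 entries read)
#3 VA=0x3600D05 (r,user):
  lvl0: tbl 0x1B, slot 27 ⇒ 0x35006 (P0/RW1/US1/PS0)
  ⇒ fault: PAGE_NOT_PRESENT  — 1 lookups

Entries read for #3: 1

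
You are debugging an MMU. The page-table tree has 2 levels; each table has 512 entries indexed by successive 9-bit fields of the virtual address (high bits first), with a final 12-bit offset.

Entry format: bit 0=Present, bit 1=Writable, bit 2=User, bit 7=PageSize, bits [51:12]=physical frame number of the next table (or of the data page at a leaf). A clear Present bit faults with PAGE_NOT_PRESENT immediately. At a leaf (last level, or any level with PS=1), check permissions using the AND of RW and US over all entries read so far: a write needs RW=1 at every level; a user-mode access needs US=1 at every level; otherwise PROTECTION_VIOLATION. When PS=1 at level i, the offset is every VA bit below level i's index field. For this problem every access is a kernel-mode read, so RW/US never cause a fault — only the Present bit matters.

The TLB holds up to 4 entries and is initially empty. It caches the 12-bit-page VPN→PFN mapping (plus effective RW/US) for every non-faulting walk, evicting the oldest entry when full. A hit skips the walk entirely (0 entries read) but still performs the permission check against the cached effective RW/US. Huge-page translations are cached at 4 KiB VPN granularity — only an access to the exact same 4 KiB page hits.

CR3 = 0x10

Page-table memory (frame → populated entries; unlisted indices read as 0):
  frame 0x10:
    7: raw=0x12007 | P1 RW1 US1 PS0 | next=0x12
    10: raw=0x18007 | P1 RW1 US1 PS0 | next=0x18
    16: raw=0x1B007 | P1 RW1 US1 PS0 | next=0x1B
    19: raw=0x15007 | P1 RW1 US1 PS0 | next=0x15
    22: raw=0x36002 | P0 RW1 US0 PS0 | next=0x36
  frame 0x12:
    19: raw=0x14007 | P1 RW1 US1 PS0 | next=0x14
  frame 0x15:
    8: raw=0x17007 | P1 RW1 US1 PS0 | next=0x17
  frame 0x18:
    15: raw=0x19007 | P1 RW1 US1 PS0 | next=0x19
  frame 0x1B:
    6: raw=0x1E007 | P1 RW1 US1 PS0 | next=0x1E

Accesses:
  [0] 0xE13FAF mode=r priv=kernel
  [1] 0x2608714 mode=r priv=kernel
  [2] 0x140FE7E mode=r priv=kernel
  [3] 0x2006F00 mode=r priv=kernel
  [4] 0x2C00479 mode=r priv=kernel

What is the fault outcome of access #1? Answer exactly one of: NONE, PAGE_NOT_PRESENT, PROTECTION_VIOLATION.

Trace:
#0 VA=0xE13FAF (r,kernel):
  L0: frame=0x10 idx=7 entry=0x12007 [P=1 RW=1 US=1 PS=0]
  L1: frame=0x12 idx=19 entry=0x14007 [P=1 RW=1 US=1 PS=0]
  ⇒ phys 0x14FAF  [2 reads]
#1 VA=0x2608714 (r,kernel):
  L0: frame=0x10 idx=19 entry=0x15007 [P=1 RW=1 US=1 PS=0]
  L1: frame=0x15 idx=8 entry=0x17007 [P=1 RW=1 US=1 PS=0]
  ⇒ phys 0x17714  [2 reads]
#2 VA=0x140FE7E (r,kernel):
  L0: frame=0x10 idx=10 entry=0x18007 [P=1 RW=1 US=1 PS=0]
  L1: frame=0x18 idx=15 entry=0x19007 [P=1 RW=1 US=1 PS=0]
  ⇒ phys 0x19E7E  [2 reads]
#3 VA=0x2006F00 (r,kernel):
  L0: frame=0x10 idx=16 entry=0x1B007 [P=1 RW=1 US=1 PS=0]
  L1: frame=0x1B idx=6 entry=0x1E007 [P=1 RW=1 US=1 PS=0]
  ⇒ phys 0x1EF00  [2 reads]
#4 VA=0x2C00479 (r,kernel):
  L0: frame=0x10 idx=22 entry=0x36002 [P=0 RW=1 US=0 PS=0]
  ⇒ fault: PAGE_NOT_PRESENT  — 1 lookups

Access #1 fault: NONE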